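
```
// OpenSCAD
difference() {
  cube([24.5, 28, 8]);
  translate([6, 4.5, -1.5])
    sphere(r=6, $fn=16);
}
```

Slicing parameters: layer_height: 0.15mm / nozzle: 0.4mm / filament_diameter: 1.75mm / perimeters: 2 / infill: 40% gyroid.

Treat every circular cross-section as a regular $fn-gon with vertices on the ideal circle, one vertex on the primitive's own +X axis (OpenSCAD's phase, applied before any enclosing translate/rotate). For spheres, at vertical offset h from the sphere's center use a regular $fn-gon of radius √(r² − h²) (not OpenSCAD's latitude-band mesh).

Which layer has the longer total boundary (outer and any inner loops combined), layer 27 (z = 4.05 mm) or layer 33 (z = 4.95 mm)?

layer 27 (z = 4.05 mm)

Layer 27 (z = 4.05): the cube is present — its section is the full 24.5×28 rectangle (perimeter 105.00 mm); the r=6 sphere at (6, 4.5) slices to a regular 16-gon of circumradius 2.280 (√(r²−h²) with h=5.55 from center) (perimeter = 2·16·2.280·sin(180°/16) = 14.23 mm); Subtracting the remaining from the first: starting from the 24.5×28 cube, the r=6 sphere at (6, 4.5) lies wholly inside it (removes its full 15.91 mm² and its 14.23 mm outline becomes a hole wall) — boundary (outer + 1 inner loop) = 119.23 mm. So its perimeter = 119.23 mm. Layer 33 (z = 4.95): the 24.5×28 cube contributes its full rectangle (perimeter 105.00 mm); the sphere at (6, 4.5) is not intersected at this z (|z−center|=6.450 > r=6); Taking the first minus the rest: none of the subtracted shapes is present at this height, so the 24.5×28 cube is unchanged — boundary = 105.00 mm. So its perimeter = 105.00 mm. Layer 27 is larger (119.23 vs 105.00 mm).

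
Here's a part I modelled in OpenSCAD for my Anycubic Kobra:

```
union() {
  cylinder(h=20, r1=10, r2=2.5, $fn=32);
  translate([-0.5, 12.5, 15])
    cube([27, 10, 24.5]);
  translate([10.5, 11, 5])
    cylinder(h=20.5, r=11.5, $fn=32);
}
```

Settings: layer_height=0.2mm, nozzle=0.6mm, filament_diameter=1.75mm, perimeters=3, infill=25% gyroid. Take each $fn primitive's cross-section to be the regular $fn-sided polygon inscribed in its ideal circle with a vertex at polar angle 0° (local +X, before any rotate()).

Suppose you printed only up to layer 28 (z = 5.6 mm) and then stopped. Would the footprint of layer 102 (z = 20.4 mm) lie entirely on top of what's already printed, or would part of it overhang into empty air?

part overhangs

Compare the two slices. At z = 5.6: the cone contributes a regular 32-gon of circumradius 7.900 (interpolated between r1=10 and r2=2.5 at t=0.280) (area = (32/2)·7.900²·sin(360°/32) = 194.81 mm²); the cube at (-0.5, 12.5) is not intersected at this z (z outside [15, 39.5]); the cylinder at (10.5, 11): section is a regular 32-gon, circumradius r=11.5 (area = (32/2)·11.500²·sin(360°/32) = 412.81 mm²); Combining (union): the regions partially overlap — summed areas 607.62 mm² minus the doubly-counted overlap 32.89 mm² gives 574.74 mm² — area = 574.74 mm². At z = 20.4: the cone is absent (z outside [0, 20]); the 27×10 cube at (-0.5, 12.5) contributes its full rectangle (area 270.00 mm²); the r=11.5 cylinder at (10.5, 11) contributes a regular 32-gon of circumradius 11.5 (area = (32/2)·11.500²·sin(360°/32) = 412.81 mm²); Taking the union: the regions partially overlap — summed areas 682.81 mm² minus the doubly-counted overlap 171.76 mm² gives 511.05 mm² — area = 511.05 mm². Checking containment: at z = 20.4 the cross-section extends beyond the z = 5.6 cross-section by about 98.24 mm².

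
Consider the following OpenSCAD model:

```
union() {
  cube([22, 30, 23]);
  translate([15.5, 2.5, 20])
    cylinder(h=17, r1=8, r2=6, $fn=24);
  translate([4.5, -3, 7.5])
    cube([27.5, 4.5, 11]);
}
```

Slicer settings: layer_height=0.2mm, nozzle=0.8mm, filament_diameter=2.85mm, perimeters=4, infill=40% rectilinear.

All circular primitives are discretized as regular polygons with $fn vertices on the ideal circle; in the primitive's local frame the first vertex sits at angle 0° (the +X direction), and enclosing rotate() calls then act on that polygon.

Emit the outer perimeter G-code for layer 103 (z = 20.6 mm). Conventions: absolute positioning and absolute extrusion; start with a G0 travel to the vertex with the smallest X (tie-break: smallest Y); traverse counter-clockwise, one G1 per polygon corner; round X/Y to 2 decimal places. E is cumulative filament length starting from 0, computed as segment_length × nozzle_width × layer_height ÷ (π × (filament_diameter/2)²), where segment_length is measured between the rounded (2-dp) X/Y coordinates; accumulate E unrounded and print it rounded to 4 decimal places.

At z = 20.6 mm: the cube is present — its section is the full 22×30 rectangle; the cone at (15.5, 2.5) contributes a regular 24-gon of circumradius 7.929 (interpolated between r1=8 and r2=6 at t=0.035); the cube at (4.5, -3) does not reach this height (z outside [7.5, 18.5]); Merging all regions: the regions partially overlap (shared area 129.07 mm²), so overlapping operands fuse into one piece — 1 connected region. The outline is a single polygon with 18 vertices. Extrusion per mm of travel: 0.8 × 0.2 / (π × 1.425²) = 0.025081. Accumulating E over each segment gives final E = 2.7618.

G0 X0.00 Y0.00 Z20.60
G1 X8.03 Y0.00 E0.2014
G1 X8.63 Y-1.46 E0.2410
G1 X9.89 Y-3.11 E0.2931
G1 X11.54 Y-4.37 E0.3451
G1 X13.45 Y-5.16 E0.3970
G1 X15.50 Y-5.43 E0.4488
G1 X17.55 Y-5.16 E0.5007
G1 X19.46 Y-4.37 E0.5525
G1 X21.11 Y-3.11 E0.6046
G1 X22.37 Y-1.46 E0.6567
G1 X23.16 Y0.45 E0.7085
G1 X23.43 Y2.50 E0.7604
G1 X23.16 Y4.55 E0.8122
G1 X22.37 Y6.46 E0.8641
G1 X22.00 Y6.94 E0.8793
G1 X22.00 Y30.00 E1.4576
G1 X0.00 Y30.00 E2.0094
G1 X0.00 Y0.00 E2.7618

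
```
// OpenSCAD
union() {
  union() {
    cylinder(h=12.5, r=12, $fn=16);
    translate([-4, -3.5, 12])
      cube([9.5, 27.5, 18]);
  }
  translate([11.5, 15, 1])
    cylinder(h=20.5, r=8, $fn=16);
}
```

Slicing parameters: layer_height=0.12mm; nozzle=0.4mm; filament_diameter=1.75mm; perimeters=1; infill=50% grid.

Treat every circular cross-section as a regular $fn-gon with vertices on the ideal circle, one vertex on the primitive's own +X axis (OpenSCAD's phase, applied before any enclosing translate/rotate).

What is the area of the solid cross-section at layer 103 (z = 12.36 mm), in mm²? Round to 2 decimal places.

739.34 mm²

At z = 12.36 mm: the cylinder: section is a regular 16-gon, circumradius r=12 (area = (16/2)·12.000²·sin(360°/16) = 440.85 mm²); the cube at (-4, -3.5) (footprint 9.5×27.5) is included at this height (area 261.25 mm²); Combining (union): the regions partially overlap — summed areas 702.10 mm² minus the doubly-counted overlap 142.46 mm² gives 559.64 mm² — area = 559.64 mm²; the r=8 cylinder at (11.5, 15) contributes a regular 16-gon of circumradius 8 (area = (16/2)·8.000²·sin(360°/16) = 195.93 mm²); Merging all regions: the regions partially overlap — summed areas 755.58 mm² minus the doubly-counted overlap 16.24 mm² gives 739.34 mm² — area = 739.34 mm². Overall, the cross-section is a single solid region. Net area = 739.34 mm².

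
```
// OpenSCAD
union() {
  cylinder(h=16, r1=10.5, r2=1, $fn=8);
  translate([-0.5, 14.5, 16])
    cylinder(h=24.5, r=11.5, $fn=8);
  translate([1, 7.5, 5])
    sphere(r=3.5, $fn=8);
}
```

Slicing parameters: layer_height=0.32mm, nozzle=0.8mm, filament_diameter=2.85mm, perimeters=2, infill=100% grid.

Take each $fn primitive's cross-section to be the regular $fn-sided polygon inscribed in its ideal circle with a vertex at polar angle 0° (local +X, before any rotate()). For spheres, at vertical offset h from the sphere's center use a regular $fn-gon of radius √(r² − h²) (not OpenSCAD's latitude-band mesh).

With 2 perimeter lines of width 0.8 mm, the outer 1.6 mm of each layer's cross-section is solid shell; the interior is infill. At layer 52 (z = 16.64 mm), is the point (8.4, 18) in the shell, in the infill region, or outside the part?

At z = 16.64 mm: the cone is absent (z outside [0, 16]); the r=11.5 cylinder at (-0.5, 14.5) contributes a regular 8-gon of circumradius 11.5; the sphere at (1, 7.5) is absent (|z−center|=11.640 > r=3.5); Taking the union: only the r=11.5 cylinder at (-0.5, 14.5) is present, so the union is just that shape — 1 connected region. Overall, the cross-section is a single solid region. The nearest boundary edge runs (11.00, 14.50)→(7.63, 22.63); distance from the point to it = 1.06 mm. The point is inside the cross-section, 1.06 mm from the nearest boundary — within the 1.6 mm shell band (2 × 0.8).

shell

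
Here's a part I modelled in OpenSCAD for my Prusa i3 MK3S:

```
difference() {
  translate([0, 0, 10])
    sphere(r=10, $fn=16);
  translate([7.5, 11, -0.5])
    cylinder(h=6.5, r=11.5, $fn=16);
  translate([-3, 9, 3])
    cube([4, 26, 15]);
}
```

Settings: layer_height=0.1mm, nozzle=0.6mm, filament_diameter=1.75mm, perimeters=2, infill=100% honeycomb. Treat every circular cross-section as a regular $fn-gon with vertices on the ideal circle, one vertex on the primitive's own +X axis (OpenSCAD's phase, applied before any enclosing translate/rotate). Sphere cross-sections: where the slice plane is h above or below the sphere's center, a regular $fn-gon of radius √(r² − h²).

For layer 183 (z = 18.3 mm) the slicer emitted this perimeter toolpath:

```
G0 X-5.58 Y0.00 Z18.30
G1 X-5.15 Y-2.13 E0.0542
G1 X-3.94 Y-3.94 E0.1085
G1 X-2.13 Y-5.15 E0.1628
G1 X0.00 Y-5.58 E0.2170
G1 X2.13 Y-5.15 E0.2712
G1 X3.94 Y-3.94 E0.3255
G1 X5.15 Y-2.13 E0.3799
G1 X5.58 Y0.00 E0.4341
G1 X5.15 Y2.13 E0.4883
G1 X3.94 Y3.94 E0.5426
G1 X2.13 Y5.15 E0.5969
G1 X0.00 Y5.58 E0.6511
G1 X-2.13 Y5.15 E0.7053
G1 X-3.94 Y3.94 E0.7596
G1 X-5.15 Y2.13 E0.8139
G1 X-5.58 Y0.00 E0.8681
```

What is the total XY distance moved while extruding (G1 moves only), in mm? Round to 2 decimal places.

34.80 mm

Sum the Euclidean lengths of each G1 segment: total = 34.80 mm.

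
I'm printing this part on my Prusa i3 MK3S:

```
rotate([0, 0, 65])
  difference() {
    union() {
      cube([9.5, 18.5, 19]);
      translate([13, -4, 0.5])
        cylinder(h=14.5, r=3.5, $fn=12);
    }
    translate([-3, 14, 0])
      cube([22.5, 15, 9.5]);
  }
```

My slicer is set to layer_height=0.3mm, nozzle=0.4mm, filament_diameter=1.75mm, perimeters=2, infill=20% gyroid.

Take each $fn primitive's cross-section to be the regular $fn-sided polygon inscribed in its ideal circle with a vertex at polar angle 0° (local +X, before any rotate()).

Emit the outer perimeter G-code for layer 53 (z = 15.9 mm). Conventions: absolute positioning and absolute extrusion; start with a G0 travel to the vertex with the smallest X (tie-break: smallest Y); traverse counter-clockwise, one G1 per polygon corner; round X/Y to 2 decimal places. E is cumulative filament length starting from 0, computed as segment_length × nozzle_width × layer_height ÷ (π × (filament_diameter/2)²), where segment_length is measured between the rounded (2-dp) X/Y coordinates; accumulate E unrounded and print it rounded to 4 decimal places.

At z = 15.9 mm: the cube (footprint 9.5×18.5) is included at this height; the cylinder at (13, -4) is not intersected at this z (z outside [0.5, 15]); Combining (union): only the 9.5×18.5 cube is present, so the union is just that shape — 1 connected region; the cube at (-3, 14) does not reach this height (z outside [0, 9.5]); Subtracting the remaining from the first: none of the subtracted shapes is present at this height, so the result so far is unchanged — 1 connected region; (rotated 65° about Z; rotation is an isometry so areas/perimeters/island counts are preserved). The outline is a single polygon with 4 vertices. Extrusion per mm of travel: 0.4 × 0.3 / (π × 0.875²) = 0.049890. Accumulating E over each segment gives final E = 2.7938.

G0 X-16.77 Y7.82 Z15.90
G1 X0.00 Y0.00 E0.9232
G1 X4.01 Y8.61 E1.3970
G1 X-12.75 Y16.43 E2.3197
G1 X-16.77 Y7.82 E2.7938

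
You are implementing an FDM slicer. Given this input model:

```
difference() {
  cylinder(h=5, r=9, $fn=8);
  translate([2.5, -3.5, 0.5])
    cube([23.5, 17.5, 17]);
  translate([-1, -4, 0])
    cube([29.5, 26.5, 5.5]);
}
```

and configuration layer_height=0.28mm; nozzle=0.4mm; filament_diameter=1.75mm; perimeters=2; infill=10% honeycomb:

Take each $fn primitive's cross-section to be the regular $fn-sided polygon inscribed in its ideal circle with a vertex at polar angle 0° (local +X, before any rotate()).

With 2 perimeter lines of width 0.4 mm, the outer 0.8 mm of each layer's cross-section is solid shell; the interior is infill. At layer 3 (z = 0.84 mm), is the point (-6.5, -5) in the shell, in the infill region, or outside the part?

At z = 0.84 mm: the r=9 cylinder gives a regular 8-gon of circumradius 9 (constant along its height); the cube at (2.5, -3.5) is present — its section is the full 23.5×17.5 rectangle; the cube at (-1, -4) is present — its section is the full 29.5×26.5 rectangle; After the difference (first − rest): starting from the r=9 cylinder, the 23.5×17.5 cube at (2.5, -3.5) partially overlaps it — only the 56.28 mm² overlap (of its 411.25 mm²) is removed, clipping the outline; the 29.5×26.5 cube at (-1, -4) partially overlaps it — only the 46.47 mm² overlap (of its 781.75 mm²) is removed, clipping the outline — 1 connected region. Overall, the cross-section is a single solid region. The nearest boundary edge runs (-6.36, -6.36)→(-9.00, 0.00); distance from the point to it = 0.40 mm. The point is inside the cross-section, 0.40 mm from the nearest boundary — within the 0.8 mm shell band (2 × 0.4).

shell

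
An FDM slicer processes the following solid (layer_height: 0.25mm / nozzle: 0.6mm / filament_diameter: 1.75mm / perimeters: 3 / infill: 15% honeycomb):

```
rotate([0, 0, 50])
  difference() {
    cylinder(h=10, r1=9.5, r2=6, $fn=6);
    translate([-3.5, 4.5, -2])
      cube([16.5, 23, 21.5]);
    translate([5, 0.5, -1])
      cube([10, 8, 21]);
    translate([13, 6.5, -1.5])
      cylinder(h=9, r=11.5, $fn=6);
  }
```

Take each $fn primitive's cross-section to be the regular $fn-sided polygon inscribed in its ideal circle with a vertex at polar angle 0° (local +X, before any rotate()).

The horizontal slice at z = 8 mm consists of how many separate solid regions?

At z = 8 mm: the cone: at t=0.800 of its height the radius interpolates to r₁+(r₂−r₁)t = 6.700, giving a regular 6-gon of that circumradius; the 16.5×23 cube at (-3.5, 4.5) contributes its full rectangle; the cube at (5, 0.5) (footprint 10×8) is included at this height; the cylinder at (13, 6.5) is absent (z outside [-1.5, 7.5]); Taking the first minus the rest: starting from the cone, the 16.5×23 cube at (-3.5, 4.5) partially overlaps it — only the 9.39 mm² overlap (of its 379.50 mm²) is removed, clipping the outline; the 10×8 cube at (5, 0.5) partially overlaps it — only the 1.72 mm² overlap (of its 80.00 mm²) is removed, clipping the outline — 1 connected region; (whole slice rotated 50° about Z — lengths, areas and connectivity unchanged). The result has 1 disconnected region.

1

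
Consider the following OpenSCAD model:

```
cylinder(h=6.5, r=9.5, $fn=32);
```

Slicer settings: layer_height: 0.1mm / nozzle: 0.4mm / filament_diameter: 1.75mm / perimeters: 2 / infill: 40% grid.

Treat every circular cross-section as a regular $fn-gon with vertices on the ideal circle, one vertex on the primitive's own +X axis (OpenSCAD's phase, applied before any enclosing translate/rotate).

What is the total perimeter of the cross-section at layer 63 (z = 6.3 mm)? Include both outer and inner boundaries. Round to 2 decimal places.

59.59 mm

At z = 6.3 mm: the r=9.5 cylinder contributes a regular 32-gon of circumradius 9.5 (perimeter = 2·32·9.500·sin(180°/32) = 59.59 mm). Overall, the cross-section is a single solid region. Total boundary length (outer) = 59.59 mm.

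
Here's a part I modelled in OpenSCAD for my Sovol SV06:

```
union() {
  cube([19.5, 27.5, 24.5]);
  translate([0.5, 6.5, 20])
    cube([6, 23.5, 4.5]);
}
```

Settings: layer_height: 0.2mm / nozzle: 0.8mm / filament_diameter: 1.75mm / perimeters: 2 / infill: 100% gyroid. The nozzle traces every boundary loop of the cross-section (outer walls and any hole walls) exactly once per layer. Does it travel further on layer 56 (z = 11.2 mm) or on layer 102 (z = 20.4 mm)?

Layer 56 (z = 11.2): the cube (footprint 19.5×27.5) is included at this height (perimeter 94.00 mm); the cube at (0.5, 6.5) is not intersected at this z (z outside [20, 24.5]); Merging all regions: only the 19.5×27.5 cube is present, so the union is just that shape — boundary = 94.00 mm. So its perimeter = 94.00 mm. Layer 102 (z = 20.4): the 19.5×27.5 cube contributes its full rectangle (perimeter 94.00 mm); the cube at (0.5, 6.5) is present — its section is the full 6×23.5 rectangle (perimeter 59.00 mm); Merging all regions: the regions partially overlap (shared area 126.00 mm²), so the edge portions inside another operand are dropped and the merged outline is re-measured after clipping — boundary = 99.00 mm. So its perimeter = 99.00 mm. Layer 102 is larger (99.00 vs 94.00 mm).

layer 102 (z = 20.4 mm)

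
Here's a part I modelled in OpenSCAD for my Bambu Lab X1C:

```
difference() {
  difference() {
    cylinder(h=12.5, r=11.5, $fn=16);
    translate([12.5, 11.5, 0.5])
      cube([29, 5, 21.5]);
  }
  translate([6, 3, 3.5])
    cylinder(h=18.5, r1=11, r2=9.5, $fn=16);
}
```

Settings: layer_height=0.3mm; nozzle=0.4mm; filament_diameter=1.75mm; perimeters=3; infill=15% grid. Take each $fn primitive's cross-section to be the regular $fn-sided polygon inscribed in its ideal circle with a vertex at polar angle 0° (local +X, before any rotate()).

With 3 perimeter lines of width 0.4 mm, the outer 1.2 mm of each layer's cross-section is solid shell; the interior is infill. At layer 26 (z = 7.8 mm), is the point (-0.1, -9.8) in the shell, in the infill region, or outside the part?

At z = 7.8 mm: the r=11.5 cylinder gives a regular 16-gon of circumradius 11.5 (constant along its height); the cube at (12.5, 11.5) is present — its section is the full 29×5 rectangle; Taking the first minus the rest: starting from the r=11.5 cylinder, the 29×5 cube at (12.5, 11.5) misses the remaining region (no effect) — 1 connected region; the cone at (6, 3): at t=0.232 of its height the radius interpolates to r₁+(r₂−r₁)t = 10.651, giving a regular 16-gon of that circumradius; Subtracting the remaining from the first: starting from that combined region, the cone at (6, 3) partially overlaps it — only the 230.51 mm² overlap (of its 347.33 mm²) is removed, clipping the outline — 1 connected region. Overall, the cross-section is a single solid region. The nearest boundary edge runs (-0.00, -11.50)→(-4.40, -10.62); distance from the point to it = 1.65 mm. The point is inside the cross-section and 1.65 mm from the nearest boundary — more than the 1.2 mm shell width (3 × 0.4), so it's in the infill interior.

infill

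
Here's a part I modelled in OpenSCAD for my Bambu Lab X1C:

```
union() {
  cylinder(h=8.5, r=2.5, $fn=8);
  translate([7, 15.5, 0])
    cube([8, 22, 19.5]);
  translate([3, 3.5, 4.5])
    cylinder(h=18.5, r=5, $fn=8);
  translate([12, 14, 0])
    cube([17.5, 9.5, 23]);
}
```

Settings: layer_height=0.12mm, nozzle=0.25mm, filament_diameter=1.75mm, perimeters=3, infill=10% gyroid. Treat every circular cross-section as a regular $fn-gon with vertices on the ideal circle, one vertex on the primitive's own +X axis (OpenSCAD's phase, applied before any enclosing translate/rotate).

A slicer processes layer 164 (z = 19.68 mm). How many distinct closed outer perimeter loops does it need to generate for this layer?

2

At z = 19.68 mm: the cylinder is absent (z outside [0, 8.5]); the cube at (7, 15.5) is not intersected at this z (z outside [0, 19.5]); the cylinder at (3, 3.5): section is a regular 8-gon, circumradius r=5; the cube at (12, 14) is present — its section is the full 17.5×9.5 rectangle; Combining (union): the 2 present regions are separate (no shared area or edge), so areas and boundary lengths simply add and each stays a separate island — 2 connected regions. The result has 2 disconnected regions.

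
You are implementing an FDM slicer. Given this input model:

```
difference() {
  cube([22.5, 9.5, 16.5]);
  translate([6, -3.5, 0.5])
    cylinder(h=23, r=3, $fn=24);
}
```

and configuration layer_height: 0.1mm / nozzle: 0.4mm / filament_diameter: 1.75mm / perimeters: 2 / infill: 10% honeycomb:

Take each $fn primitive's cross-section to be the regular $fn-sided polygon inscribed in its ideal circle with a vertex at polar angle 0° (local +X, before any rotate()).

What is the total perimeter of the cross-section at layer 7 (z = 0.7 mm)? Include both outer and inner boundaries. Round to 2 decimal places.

At z = 0.7 mm: the cube (footprint 22.5×9.5) is included at this height (perimeter 64.00 mm); the r=3 cylinder at (6, -3.5) gives a regular 24-gon of circumradius 3 (constant along its height) (perimeter = 2·24·3.000·sin(180°/24) = 18.80 mm); After the difference (first − rest): starting from the 22.5×9.5 cube, the r=3 cylinder at (6, -3.5) misses the remaining region (no effect) — boundary = 64.00 mm. Overall, the cross-section is a single solid region. Total boundary length (outer) = 64.00 mm.

64.00 mm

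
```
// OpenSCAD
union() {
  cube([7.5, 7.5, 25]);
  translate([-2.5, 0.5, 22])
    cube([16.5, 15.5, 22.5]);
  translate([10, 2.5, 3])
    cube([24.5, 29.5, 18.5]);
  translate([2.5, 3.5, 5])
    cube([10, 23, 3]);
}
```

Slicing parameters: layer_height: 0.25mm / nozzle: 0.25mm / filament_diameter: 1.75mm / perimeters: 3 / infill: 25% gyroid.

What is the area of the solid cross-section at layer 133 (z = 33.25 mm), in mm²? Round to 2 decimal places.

At z = 33.25 mm: the cube does not reach this height (z outside [0, 25]); the 16.5×15.5 cube at (-2.5, 0.5) contributes its full rectangle (area 255.75 mm²); the cube at (10, 2.5) is absent (z outside [3, 21.5]); the cube at (2.5, 3.5) is absent (z outside [5, 8]); Taking the union: only the 16.5×15.5 cube at (-2.5, 0.5) is present, so the union is just that shape — area = 255.75 mm². Overall, the cross-section is a single solid region. Net area = 255.75 mm².

255.75 mm²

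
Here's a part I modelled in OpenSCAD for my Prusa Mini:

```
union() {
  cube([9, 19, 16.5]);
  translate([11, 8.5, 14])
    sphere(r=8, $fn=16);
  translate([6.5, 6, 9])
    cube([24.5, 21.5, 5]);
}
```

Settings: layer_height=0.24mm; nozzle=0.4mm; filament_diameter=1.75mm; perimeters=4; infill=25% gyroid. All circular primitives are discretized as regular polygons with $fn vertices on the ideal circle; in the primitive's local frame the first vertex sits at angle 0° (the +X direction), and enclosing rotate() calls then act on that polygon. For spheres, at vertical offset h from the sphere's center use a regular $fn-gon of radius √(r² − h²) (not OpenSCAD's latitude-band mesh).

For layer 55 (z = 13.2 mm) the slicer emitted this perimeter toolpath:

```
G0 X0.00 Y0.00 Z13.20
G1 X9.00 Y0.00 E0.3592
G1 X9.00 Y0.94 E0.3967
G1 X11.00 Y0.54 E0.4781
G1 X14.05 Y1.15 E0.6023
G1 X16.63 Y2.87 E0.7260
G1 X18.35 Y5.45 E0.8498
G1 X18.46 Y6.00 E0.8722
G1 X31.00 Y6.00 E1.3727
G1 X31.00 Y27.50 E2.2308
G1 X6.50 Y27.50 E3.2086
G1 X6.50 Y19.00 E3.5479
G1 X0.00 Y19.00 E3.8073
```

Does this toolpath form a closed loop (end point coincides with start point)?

no

Start point (G0): (0.00, 0.00). End point (last G1): the path does not return to the start — open.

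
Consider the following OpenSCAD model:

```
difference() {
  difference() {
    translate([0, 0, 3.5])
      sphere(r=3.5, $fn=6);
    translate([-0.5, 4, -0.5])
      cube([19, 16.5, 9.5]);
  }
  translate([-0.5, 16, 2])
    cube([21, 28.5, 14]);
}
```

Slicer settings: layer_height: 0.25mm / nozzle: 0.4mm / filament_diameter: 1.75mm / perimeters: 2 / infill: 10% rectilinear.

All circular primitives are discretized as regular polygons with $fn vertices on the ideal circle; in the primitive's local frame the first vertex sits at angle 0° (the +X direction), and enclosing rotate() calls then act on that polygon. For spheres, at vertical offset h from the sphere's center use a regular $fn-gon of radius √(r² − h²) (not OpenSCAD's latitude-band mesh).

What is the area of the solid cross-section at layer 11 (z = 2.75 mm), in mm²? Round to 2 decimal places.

30.37 mm²

At z = 2.75 mm: the r=3.5 sphere contributes a regular 6-gon of circumradius √(3.5²−0.75²) = 3.419 (area = (6/2)·3.419²·sin(360°/6) = 30.37 mm²); the cube at (-0.5, 4) is present — its section is the full 19×16.5 rectangle (area 313.50 mm²); After the difference (first − rest): starting from the r=3.5 sphere (30.37 mm²), the 19×16.5 cube at (-0.5, 4) misses the remaining region (no effect) — area = 30.37 mm²; the cube at (-0.5, 16) is present — its section is the full 21×28.5 rectangle (area 598.50 mm²); After the difference (first − rest): starting from the result so far (30.37 mm²), the 21×28.5 cube at (-0.5, 16) misses the remaining region (no effect) — area = 30.37 mm². Overall, the cross-section is a single solid region. Net area = 30.37 mm².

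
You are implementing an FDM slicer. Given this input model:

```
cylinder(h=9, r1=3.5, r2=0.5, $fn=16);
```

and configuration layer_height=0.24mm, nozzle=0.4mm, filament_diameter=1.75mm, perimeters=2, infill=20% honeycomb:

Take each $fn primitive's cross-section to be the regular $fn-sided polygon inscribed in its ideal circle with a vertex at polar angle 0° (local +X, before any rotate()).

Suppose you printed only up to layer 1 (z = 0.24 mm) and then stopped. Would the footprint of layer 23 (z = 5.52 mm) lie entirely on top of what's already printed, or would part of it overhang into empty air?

entirely on top

Compare the two slices. At z = 0.24: the cone contributes a regular 16-gon of circumradius 3.420 (interpolated between r1=3.5 and r2=0.5 at t=0.027) (area = (16/2)·3.420²·sin(360°/16) = 35.81 mm²). At z = 5.52: the cone: at t=0.613 of its height the radius interpolates to r₁+(r₂−r₁)t = 1.660, giving a regular 16-gon of that circumradius (area = (16/2)·1.660²·sin(360°/16) = 8.44 mm²). Checking containment: the cross-section at z = 5.52 is a subset of the cross-section at z = 0.24.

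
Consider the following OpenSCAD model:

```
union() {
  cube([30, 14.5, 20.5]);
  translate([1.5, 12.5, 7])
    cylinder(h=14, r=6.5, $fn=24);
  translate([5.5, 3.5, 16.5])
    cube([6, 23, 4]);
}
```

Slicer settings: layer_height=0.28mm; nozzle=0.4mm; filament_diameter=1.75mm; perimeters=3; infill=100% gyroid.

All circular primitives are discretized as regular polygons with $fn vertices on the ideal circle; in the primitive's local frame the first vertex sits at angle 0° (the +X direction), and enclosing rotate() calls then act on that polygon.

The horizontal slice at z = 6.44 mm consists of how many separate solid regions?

1

At z = 6.44 mm: the cube (footprint 30×14.5) is included at this height; the cylinder at (1.5, 12.5) is absent (z outside [7, 21]); the cube at (5.5, 3.5) does not reach this height (z outside [16.5, 20.5]); Taking the union: only the 30×14.5 cube is present, so the union is just that shape — 1 connected region. The result has 1 disconnected region.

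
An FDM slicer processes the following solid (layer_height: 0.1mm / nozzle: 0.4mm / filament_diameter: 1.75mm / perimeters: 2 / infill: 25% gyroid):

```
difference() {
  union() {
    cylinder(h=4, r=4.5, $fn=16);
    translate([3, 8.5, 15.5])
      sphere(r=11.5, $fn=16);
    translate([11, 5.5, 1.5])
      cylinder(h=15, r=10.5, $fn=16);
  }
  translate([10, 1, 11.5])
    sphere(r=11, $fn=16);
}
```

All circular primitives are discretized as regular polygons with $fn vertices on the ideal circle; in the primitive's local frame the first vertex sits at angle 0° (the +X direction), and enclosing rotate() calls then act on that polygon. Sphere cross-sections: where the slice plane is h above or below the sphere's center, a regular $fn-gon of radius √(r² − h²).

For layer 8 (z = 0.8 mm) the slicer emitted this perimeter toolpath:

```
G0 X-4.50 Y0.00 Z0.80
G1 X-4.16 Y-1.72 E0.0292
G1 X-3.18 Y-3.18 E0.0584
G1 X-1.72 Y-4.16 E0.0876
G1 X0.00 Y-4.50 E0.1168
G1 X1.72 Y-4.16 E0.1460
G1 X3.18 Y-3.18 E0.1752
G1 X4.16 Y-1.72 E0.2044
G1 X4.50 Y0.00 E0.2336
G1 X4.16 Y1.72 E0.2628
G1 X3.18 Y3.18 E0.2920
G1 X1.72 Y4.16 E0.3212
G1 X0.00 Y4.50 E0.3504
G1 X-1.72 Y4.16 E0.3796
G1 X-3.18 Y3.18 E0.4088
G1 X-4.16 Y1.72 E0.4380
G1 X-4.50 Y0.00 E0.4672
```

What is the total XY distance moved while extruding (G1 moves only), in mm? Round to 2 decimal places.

Sum the Euclidean lengths of each G1 segment: total = 28.09 mm.

28.09 mm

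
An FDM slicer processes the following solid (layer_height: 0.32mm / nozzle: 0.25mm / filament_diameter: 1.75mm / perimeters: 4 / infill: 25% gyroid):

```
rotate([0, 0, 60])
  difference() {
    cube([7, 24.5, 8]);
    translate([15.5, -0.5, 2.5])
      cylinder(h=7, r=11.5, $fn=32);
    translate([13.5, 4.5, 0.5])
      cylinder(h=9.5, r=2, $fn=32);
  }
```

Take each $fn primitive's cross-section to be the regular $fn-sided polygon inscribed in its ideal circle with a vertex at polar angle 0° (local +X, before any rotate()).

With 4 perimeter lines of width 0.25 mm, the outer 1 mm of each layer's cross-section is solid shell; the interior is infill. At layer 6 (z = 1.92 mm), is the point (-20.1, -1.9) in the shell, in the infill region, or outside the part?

outside

At z = 1.92 mm: the 7×24.5 cube contributes its full rectangle; the cylinder at (15.5, -0.5) is not intersected at this z (z outside [2.5, 9.5]); the r=2 cylinder at (13.5, 4.5) contributes a regular 32-gon of circumradius 2; After the difference (first − rest): starting from the 7×24.5 cube, the r=2 cylinder at (13.5, 4.5) misses the remaining region (no effect) — 1 connected region; (whole slice rotated 60° about Z — lengths, areas and connectivity unchanged). Overall, the cross-section is a single solid region. Undo the 60° rotation: the query point maps to (-11.695, 16.457) in the un-rotated model frame. The nearest boundary edge runs (0.00, 0.00)→(0.00, 24.50); distance from the point to it = 11.70 mm. The point is not inside any of the regions above, so it lies outside the cross-section (11.70 mm from the nearest boundary).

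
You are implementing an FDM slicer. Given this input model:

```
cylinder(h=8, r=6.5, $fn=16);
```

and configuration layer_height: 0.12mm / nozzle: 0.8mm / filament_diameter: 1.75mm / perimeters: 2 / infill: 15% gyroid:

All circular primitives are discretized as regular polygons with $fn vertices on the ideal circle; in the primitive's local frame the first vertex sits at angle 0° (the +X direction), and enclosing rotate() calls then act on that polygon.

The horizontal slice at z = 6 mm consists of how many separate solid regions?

At z = 6 mm: the r=6.5 cylinder gives a regular 16-gon of circumradius 6.5 (constant along its height). The result has 1 disconnected region.

1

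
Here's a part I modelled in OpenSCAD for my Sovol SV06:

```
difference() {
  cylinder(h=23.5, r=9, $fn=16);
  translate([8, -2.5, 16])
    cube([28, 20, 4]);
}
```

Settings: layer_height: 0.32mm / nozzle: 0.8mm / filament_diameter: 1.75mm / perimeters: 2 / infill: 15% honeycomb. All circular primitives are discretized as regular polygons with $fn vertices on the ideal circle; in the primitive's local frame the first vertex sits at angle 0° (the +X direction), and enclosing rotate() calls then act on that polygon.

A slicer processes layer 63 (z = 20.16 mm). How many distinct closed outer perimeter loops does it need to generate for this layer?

At z = 20.16 mm: the r=9 cylinder contributes a regular 16-gon of circumradius 9; the cube at (8, -2.5) is absent (z outside [16, 20]); Taking the first minus the rest: none of the subtracted shapes is present at this height, so the r=9 cylinder is unchanged — 1 connected region. The result has 1 disconnected region.

1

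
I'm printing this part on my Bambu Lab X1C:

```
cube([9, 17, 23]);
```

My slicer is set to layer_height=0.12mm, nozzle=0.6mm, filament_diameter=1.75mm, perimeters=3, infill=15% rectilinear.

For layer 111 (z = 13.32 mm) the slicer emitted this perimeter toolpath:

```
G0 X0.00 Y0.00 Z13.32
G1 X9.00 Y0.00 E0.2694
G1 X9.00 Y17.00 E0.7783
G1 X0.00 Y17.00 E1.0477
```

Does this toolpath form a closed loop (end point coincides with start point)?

no

Start point (G0): (0.00, 0.00). End point (last G1): the path does not return to the start — open.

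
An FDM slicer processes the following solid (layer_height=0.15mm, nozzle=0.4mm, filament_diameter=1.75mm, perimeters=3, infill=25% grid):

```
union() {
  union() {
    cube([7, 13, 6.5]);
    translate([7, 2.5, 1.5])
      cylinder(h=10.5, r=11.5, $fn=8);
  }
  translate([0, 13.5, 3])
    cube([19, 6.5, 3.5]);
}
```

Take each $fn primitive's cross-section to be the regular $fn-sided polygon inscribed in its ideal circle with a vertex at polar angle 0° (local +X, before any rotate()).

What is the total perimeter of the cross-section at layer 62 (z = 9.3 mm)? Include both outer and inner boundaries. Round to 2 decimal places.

At z = 9.3 mm: the cube is not intersected at this z (z outside [0, 6.5]); the r=11.5 cylinder at (7, 2.5) contributes a regular 8-gon of circumradius 11.5 (perimeter = 2·8·11.500·sin(180°/8) = 70.41 mm); Merging all regions: only the r=11.5 cylinder at (7, 2.5) is present, so the union is just that shape — boundary = 70.41 mm; the cube at (0, 13.5) is absent (z outside [3, 6.5]); Taking the union: only the result so far is present, so the union is just that shape — boundary = 70.41 mm. Overall, the cross-section is a single solid region. Total boundary length (outer) = 70.41 mm.

70.41 mm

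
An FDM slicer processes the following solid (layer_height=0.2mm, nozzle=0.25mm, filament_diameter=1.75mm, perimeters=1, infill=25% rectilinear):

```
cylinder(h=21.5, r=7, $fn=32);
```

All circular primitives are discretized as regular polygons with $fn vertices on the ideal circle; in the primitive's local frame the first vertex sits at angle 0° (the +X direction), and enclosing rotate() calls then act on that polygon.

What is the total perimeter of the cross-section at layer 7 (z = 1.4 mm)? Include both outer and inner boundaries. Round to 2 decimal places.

43.91 mm

At z = 1.4 mm: the r=7 cylinder gives a regular 32-gon of circumradius 7 (constant along its height) (perimeter = 2·32·7.000·sin(180°/32) = 43.91 mm). Overall, the cross-section is a single solid region. Total boundary length (outer) = 43.91 mm.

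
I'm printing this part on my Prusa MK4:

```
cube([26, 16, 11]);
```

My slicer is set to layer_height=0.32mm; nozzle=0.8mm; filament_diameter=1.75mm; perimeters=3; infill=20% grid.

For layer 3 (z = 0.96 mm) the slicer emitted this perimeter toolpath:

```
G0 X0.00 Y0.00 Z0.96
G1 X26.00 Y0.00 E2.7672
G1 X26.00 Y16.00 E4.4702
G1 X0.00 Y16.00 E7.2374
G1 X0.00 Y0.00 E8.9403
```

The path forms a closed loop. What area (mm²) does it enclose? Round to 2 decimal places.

416.00 mm²

Apply the shoelace formula to the sequence of (X, Y) vertices; enclosed area = 416.00 mm².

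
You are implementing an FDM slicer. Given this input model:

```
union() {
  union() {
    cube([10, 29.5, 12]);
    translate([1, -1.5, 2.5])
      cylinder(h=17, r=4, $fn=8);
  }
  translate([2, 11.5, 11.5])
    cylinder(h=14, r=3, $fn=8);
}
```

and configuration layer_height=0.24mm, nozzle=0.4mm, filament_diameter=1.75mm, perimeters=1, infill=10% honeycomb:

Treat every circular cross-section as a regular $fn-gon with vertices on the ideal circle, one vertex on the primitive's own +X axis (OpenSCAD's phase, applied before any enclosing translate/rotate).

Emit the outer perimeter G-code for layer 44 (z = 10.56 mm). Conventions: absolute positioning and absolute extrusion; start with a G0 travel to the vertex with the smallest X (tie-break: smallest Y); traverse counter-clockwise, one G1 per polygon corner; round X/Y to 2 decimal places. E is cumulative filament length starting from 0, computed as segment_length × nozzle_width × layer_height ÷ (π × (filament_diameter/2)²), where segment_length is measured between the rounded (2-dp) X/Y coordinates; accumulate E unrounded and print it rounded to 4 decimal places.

At z = 10.56 mm: the cube is present — its section is the full 10×29.5 rectangle; the r=4 cylinder at (1, -1.5) contributes a regular 8-gon of circumradius 4; Taking the union: the regions partially overlap (shared area 8.07 mm²), so overlapping operands fuse into one piece — 1 connected region; the cylinder at (2, 11.5) is not intersected at this z (z outside [11.5, 25.5]); Taking the union: only the result so far is present, so the union is just that shape — 1 connected region. The outline is a single polygon with 11 vertices. Extrusion per mm of travel: 0.4 × 0.24 / (π × 0.875²) = 0.039912. Accumulating E over each segment gives final E = 3.6498.

G0 X-3.00 Y-1.50 Z10.56
G1 X-1.83 Y-4.33 E0.1222
G1 X1.00 Y-5.50 E0.2444
G1 X3.83 Y-4.33 E0.3667
G1 X5.00 Y-1.50 E0.4889
G1 X4.38 Y0.00 E0.5537
G1 X10.00 Y0.00 E0.7780
G1 X10.00 Y29.50 E1.9554
G1 X0.00 Y29.50 E2.3545
G1 X0.00 Y2.09 E3.4485
G1 X-1.83 Y1.33 E3.5276
G1 X-3.00 Y-1.50 E3.6498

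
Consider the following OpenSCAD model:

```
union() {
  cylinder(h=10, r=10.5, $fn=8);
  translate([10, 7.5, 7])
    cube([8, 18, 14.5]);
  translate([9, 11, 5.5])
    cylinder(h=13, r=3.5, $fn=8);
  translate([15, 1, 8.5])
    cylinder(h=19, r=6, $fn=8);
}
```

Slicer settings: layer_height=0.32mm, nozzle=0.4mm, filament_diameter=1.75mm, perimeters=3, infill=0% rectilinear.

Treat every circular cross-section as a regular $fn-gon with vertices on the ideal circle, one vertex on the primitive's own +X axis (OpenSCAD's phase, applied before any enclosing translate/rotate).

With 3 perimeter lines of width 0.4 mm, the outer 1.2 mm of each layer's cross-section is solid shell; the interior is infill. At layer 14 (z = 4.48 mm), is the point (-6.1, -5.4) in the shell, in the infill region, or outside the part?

At z = 4.48 mm: the r=10.5 cylinder gives a regular 8-gon of circumradius 10.5 (constant along its height); the cube at (10, 7.5) is not intersected at this z (z outside [7, 21.5]); the cylinder at (9, 11) is absent (z outside [5.5, 18.5]); the cylinder at (15, 1) does not reach this height (z outside [8.5, 27.5]); Taking the union: only the r=10.5 cylinder is present, so the union is just that shape — 1 connected region. Overall, the cross-section is a single solid region. The nearest boundary edge runs (-10.50, 0.00)→(-7.42, -7.42); distance from the point to it = 2.00 mm. The point is inside the cross-section and 2.00 mm from the nearest boundary — more than the 1.2 mm shell width (3 × 0.4), so it's in the infill interior.

infill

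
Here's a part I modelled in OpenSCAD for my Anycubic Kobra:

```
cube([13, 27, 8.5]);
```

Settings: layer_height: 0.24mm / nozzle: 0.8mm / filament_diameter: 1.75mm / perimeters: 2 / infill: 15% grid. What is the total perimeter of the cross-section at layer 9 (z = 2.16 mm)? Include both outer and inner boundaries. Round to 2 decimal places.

At z = 2.16 mm: the cube is present — its section is the full 13×27 rectangle (perimeter 80.00 mm). Overall, the cross-section is a single solid region. Total boundary length (outer) = 80.00 mm.

80.00 mm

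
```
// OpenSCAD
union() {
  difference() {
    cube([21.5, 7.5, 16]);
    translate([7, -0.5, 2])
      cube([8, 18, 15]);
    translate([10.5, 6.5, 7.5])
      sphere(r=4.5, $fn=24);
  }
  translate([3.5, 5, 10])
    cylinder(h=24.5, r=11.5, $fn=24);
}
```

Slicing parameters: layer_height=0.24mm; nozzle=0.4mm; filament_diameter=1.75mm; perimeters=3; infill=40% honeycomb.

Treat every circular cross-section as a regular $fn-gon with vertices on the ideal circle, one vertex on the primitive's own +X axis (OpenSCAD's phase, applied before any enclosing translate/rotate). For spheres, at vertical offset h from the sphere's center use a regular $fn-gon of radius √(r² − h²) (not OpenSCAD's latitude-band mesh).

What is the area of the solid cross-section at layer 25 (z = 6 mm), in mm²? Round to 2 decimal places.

At z = 6 mm: the 21.5×7.5 cube contributes its full rectangle (area 161.25 mm²); the cube at (7, -0.5) is present — its section is the full 8×18 rectangle (area 144.00 mm²); the r=4.5 sphere at (10.5, 6.5) contributes a regular 24-gon of circumradius √(4.5²−1.5²) = 4.243 (area = (24/2)·4.243²·sin(360°/24) = 55.90 mm²); Taking the first minus the rest: starting from the 21.5×7.5 cube (161.25 mm²), the 8×18 cube at (7, -0.5) partially overlaps it — only the 60.00 mm² overlap (of its 144.00 mm²) is removed, clipping the outline; the r=4.5 sphere at (10.5, 6.5) partially overlaps it — only the 1.83 mm² overlap (of its 55.90 mm²) is removed, clipping the outline — area = 99.42 mm²; the cylinder at (3.5, 5) is not intersected at this z (z outside [10, 34.5]); Taking the union: only that combined region is present, so the union is just that shape — area = 99.42 mm². Overall, the cross-section has 2 separate islands. Net area = 99.42 mm².

99.42 mm²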